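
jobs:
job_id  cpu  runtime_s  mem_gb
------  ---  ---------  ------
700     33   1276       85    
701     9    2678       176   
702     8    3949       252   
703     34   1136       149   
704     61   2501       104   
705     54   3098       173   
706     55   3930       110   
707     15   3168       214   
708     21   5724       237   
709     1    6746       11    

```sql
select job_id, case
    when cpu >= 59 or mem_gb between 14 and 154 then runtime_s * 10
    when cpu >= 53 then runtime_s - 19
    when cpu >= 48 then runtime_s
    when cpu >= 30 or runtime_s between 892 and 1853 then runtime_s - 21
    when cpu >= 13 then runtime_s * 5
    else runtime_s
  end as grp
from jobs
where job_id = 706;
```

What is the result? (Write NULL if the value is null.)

39300

job_id = 706: cpu=55, runtime_s=3930, mem_gb=110.
cpu >= 59 or mem_gb between 14 and 154 → true → 39300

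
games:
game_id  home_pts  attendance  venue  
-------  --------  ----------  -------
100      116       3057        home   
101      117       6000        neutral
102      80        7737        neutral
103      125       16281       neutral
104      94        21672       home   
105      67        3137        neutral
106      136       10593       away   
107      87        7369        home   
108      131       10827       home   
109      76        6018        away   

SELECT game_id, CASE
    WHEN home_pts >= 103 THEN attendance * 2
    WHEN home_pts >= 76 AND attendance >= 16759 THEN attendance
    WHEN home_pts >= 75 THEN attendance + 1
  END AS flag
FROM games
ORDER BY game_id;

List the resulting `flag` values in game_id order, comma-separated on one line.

6114, 12000, 7738, 32562, 21672, NULL, 21186, 7370, 21654, 6019

game_id=100: home_pts >= 103 → 6114
game_id=101: home_pts >= 103 → 12000
game_id=102: home_pts >= 75 → 7738
game_id=103: home_pts >= 103 → 32562
game_id=104: home_pts >= 76 AND attendance >= 16759 → 21672
game_id=105: (no match → NULL) → NULL
game_id=106: home_pts >= 103 → 21186
game_id=107: home_pts >= 75 → 7370
game_id=108: home_pts >= 103 → 21654
game_id=109: home_pts >= 75 → 6019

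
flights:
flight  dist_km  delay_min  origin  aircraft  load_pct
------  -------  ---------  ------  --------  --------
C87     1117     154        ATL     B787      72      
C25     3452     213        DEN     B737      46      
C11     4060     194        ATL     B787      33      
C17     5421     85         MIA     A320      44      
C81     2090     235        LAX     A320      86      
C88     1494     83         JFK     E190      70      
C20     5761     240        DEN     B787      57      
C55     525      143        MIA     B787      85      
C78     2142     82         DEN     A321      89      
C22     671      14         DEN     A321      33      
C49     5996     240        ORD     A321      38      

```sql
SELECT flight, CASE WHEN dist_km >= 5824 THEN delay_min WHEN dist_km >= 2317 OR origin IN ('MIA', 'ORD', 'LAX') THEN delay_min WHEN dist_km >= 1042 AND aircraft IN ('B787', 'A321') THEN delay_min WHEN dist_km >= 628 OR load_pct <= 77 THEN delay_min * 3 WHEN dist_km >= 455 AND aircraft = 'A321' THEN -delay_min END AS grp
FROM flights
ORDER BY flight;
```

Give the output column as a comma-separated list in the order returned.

flight=C11: dist_km >= 2317 OR origin IN ('MIA', 'ORD', 'LAX') → 194
flight=C17: dist_km >= 2317 OR origin IN ('MIA', 'ORD', 'LAX') → 85
flight=C20: dist_km >= 2317 OR origin IN ('MIA', 'ORD', 'LAX') → 240
flight=C22: dist_km >= 628 OR load_pct <= 77 → 42
flight=C25: dist_km >= 2317 OR origin IN ('MIA', 'ORD', 'LAX') → 213
flight=C49: dist_km >= 5824 → 240
flight=C55: dist_km >= 2317 OR origin IN ('MIA', 'ORD', 'LAX') → 143
flight=C78: dist_km >= 1042 AND aircraft IN ('B787', 'A321') → 82
flight=C81: dist_km >= 2317 OR origin IN ('MIA', 'ORD', 'LAX') → 235
flight=C87: dist_km >= 1042 AND aircraft IN ('B787', 'A321') → 154
flight=C88: dist_km >= 628 OR load_pct <= 77 → 249

194, 85, 240, 42, 213, 240, 143, 82, 235, 154, 249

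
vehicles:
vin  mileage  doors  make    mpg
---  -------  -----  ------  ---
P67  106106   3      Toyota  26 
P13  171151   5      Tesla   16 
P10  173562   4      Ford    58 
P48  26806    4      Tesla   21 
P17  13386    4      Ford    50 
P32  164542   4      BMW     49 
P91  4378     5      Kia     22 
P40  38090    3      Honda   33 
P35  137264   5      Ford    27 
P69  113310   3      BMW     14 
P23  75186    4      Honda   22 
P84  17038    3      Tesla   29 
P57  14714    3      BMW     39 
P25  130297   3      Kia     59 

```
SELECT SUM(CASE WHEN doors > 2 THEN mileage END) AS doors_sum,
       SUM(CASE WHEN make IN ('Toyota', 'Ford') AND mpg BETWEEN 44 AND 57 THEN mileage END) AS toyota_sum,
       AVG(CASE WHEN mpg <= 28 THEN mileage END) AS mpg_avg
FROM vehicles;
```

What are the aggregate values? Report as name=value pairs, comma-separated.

doors_sum=1185830, toyota_sum=13386, mpg_avg=90600.1428571429

[doors_sum: doors > 2]
vin=P67: ✓ → 106106
vin=P13: ✓ → 171151
vin=P10: ✓ → 173562
vin=P48: ✓ → 26806
vin=P17: ✓ → 13386
vin=P32: ✓ → 164542
vin=P91: ✓ → 4378
vin=P40: ✓ → 38090
vin=P35: ✓ → 137264
vin=P69: ✓ → 113310
vin=P23: ✓ → 75186
vin=P84: ✓ → 17038
vin=P57: ✓ → 14714
vin=P25: ✓ → 130297
doors_sum = 106106 + 171151 + 173562 + 26806 + 13386 + 164542 + 4378 + 38090 + 137264 + 113310 + 75186 + 17038 + 14714 + 130297 = 1185830
—
[toyota_sum: make IN ('Toyota', 'Ford') AND mpg BETWEEN 44 AND 57]
vin=P67: ✗
vin=P13: ✗
vin=P10: ✗
vin=P48: ✗
vin=P17: ✓ → 13386
vin=P32: ✗
vin=P91: ✗
vin=P40: ✗
vin=P35: ✗
vin=P69: ✗
vin=P23: ✗
vin=P84: ✗
vin=P57: ✗
vin=P25: ✗
toyota_sum = 13386
—
[mpg_avg: mpg <= 28]
vin=P67: ✓ → 106106
vin=P13: ✓ → 171151
vin=P10: ✗
vin=P48: ✓ → 26806
vin=P17: ✗
vin=P32: ✗
vin=P91: ✓ → 4378
vin=P40: ✗
vin=P35: ✓ → 137264
vin=P69: ✓ → 113310
vin=P23: ✓ → 75186
vin=P84: ✗
vin=P57: ✗
vin=P25: ✗
mpg_avg = (106106 + 171151 + 26806 + 4378 + 137264 + 113310 + 75186) / 7 = 90600.1428571429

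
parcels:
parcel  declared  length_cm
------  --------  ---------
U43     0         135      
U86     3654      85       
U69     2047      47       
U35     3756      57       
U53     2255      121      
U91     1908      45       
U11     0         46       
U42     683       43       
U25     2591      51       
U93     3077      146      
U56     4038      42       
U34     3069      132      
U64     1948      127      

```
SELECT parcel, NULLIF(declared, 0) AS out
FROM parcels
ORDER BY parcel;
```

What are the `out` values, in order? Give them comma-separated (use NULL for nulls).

NULL, 2591, 3069, 3756, 683, NULL, 2255, 4038, 1948, 2047, 3654, 1908, 3077

parcel=U11: declared=0 vs 0: equal → NULL
parcel=U25: declared=2591 vs 0: differ → 2591
parcel=U34: declared=3069 vs 0: differ → 3069
parcel=U35: declared=3756 vs 0: differ → 3756
parcel=U42: declared=683 vs 0: differ → 683
parcel=U43: declared=0 vs 0: equal → NULL
parcel=U53: declared=2255 vs 0: differ → 2255
parcel=U56: declared=4038 vs 0: differ → 4038
parcel=U64: declared=1948 vs 0: differ → 1948
parcel=U69: declared=2047 vs 0: differ → 2047
parcel=U86: declared=3654 vs 0: differ → 3654
parcel=U91: declared=1908 vs 0: differ → 1908
parcel=U93: declared=3077 vs 0: differ → 3077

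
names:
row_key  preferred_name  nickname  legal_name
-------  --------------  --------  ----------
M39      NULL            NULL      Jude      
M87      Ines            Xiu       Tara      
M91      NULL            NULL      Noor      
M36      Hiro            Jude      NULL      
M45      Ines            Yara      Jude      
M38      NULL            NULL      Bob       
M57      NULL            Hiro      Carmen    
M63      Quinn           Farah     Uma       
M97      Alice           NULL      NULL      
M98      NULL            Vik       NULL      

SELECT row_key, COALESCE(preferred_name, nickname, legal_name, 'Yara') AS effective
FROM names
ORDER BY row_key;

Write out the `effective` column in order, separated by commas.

row_key=M36: preferred_name=Hiro → Hiro
row_key=M38: preferred_name=NULL, nickname=NULL, legal_name=Bob → Bob
row_key=M39: preferred_name=NULL, nickname=NULL, legal_name=Jude → Jude
row_key=M45: preferred_name=Ines → Ines
row_key=M57: preferred_name=NULL, nickname=Hiro → Hiro
row_key=M63: preferred_name=Quinn → Quinn
row_key=M87: preferred_name=Ines → Ines
row_key=M91: preferred_name=NULL, nickname=NULL, legal_name=Noor → Noor
row_key=M97: preferred_name=Alice → Alice
row_key=M98: preferred_name=NULL, nickname=Vik → Vik

Hiro, Bob, Jude, Ines, Hiro, Quinn, Ines, Noor, Alice, Vik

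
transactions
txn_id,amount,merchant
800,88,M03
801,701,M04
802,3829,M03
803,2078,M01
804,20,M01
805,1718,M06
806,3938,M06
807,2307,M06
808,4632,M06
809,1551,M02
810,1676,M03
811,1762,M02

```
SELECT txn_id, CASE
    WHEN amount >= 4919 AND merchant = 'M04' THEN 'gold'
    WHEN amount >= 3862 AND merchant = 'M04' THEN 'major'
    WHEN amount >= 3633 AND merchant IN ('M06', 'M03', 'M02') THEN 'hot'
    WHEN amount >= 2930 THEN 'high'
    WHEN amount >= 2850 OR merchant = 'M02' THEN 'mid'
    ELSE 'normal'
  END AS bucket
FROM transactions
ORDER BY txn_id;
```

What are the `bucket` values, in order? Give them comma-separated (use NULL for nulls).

txn_id=800: ELSE → normal
txn_id=801: ELSE → normal
txn_id=802: amount >= 3633 AND merchant IN ('M06', 'M03', 'M02') → hot
txn_id=803: ELSE → normal
txn_id=804: ELSE → normal
txn_id=805: ELSE → normal
txn_id=806: amount >= 3633 AND merchant IN ('M06', 'M03', 'M02') → hot
txn_id=807: ELSE → normal
txn_id=808: amount >= 3633 AND merchant IN ('M06', 'M03', 'M02') → hot
txn_id=809: amount >= 2850 OR merchant = 'M02' → mid
txn_id=810: ELSE → normal
txn_id=811: amount >= 2850 OR merchant = 'M02' → mid

normal, normal, hot, normal, normal, normal, hot, normal, hot, mid, normal, mid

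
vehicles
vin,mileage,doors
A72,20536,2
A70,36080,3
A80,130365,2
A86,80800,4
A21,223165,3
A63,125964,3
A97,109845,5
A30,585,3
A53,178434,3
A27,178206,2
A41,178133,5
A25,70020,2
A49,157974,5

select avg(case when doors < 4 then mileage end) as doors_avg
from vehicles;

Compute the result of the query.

107039.4444444444

vin=A72: ✓ → 20536
vin=A70: ✓ → 36080
vin=A80: ✓ → 130365
vin=A86: ✗
vin=A21: ✓ → 223165
vin=A63: ✓ → 125964
vin=A97: ✗
vin=A30: ✓ → 585
vin=A53: ✓ → 178434
vin=A27: ✓ → 178206
vin=A41: ✗
vin=A25: ✓ → 70020
vin=A49: ✗
doors_avg = (20536 + 36080 + 130365 + 223165 + 125964 + 585 + 178434 + 178206 + 70020) / 9 = 107039.4444444444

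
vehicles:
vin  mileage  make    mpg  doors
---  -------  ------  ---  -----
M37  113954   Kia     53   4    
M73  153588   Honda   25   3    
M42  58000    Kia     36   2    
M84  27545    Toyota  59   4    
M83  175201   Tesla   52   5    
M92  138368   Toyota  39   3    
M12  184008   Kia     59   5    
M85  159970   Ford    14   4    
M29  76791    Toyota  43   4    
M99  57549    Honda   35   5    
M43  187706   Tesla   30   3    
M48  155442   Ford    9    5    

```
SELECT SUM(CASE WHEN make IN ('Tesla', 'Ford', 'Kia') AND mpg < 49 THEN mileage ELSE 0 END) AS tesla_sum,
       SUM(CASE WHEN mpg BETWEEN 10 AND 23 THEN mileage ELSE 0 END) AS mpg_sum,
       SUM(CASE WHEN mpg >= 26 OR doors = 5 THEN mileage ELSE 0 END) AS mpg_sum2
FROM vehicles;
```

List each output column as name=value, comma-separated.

[tesla_sum: make IN ('Tesla', 'Ford', 'Kia') AND mpg < 49]
vin=M37: ✗
vin=M73: ✗
vin=M42: ✓ → 58000
vin=M84: ✗
vin=M83: ✗
vin=M92: ✗
vin=M12: ✗
vin=M85: ✓ → 159970
vin=M29: ✗
vin=M99: ✗
vin=M43: ✓ → 187706
vin=M48: ✓ → 155442
tesla_sum = 58000 + 159970 + 187706 + 155442 = 561118
—
[mpg_sum: mpg BETWEEN 10 AND 23]
vin=M37: ✗
vin=M73: ✗
vin=M42: ✗
vin=M84: ✗
vin=M83: ✗
vin=M92: ✗
vin=M12: ✗
vin=M85: ✓ → 159970
vin=M29: ✗
vin=M99: ✗
vin=M43: ✗
vin=M48: ✗
mpg_sum = 159970
—
[mpg_sum2: mpg >= 26 OR doors = 5]
vin=M37: ✓ → 113954
vin=M73: ✗
vin=M42: ✓ → 58000
vin=M84: ✓ → 27545
vin=M83: ✓ → 175201
vin=M92: ✓ → 138368
vin=M12: ✓ → 184008
vin=M85: ✗
vin=M29: ✓ → 76791
vin=M99: ✓ → 57549
vin=M43: ✓ → 187706
vin=M48: ✓ → 155442
mpg_sum2 = 113954 + 58000 + 27545 + 175201 + 138368 + 184008 + 76791 + 57549 + 187706 + 155442 = 1174564

tesla_sum=561118, mpg_sum=159970, mpg_sum2=1174564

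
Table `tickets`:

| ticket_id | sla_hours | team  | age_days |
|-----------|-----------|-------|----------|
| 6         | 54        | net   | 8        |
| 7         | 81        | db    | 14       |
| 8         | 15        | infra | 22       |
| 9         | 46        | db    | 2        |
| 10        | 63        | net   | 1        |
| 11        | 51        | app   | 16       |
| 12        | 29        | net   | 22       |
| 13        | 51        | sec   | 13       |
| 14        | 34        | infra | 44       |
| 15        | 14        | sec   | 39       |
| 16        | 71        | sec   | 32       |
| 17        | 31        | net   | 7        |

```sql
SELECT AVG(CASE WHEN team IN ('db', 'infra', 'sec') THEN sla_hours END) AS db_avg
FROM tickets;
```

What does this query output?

44.5714285714

ticket_id=6: ✗
ticket_id=7: ✓ → 81
ticket_id=8: ✓ → 15
ticket_id=9: ✓ → 46
ticket_id=10: ✗
ticket_id=11: ✗
ticket_id=12: ✗
ticket_id=13: ✓ → 51
ticket_id=14: ✓ → 34
ticket_id=15: ✓ → 14
ticket_id=16: ✓ → 71
ticket_id=17: ✗
db_avg = (81 + 15 + 46 + 51 + 34 + 14 + 71) / 7 = 44.5714285714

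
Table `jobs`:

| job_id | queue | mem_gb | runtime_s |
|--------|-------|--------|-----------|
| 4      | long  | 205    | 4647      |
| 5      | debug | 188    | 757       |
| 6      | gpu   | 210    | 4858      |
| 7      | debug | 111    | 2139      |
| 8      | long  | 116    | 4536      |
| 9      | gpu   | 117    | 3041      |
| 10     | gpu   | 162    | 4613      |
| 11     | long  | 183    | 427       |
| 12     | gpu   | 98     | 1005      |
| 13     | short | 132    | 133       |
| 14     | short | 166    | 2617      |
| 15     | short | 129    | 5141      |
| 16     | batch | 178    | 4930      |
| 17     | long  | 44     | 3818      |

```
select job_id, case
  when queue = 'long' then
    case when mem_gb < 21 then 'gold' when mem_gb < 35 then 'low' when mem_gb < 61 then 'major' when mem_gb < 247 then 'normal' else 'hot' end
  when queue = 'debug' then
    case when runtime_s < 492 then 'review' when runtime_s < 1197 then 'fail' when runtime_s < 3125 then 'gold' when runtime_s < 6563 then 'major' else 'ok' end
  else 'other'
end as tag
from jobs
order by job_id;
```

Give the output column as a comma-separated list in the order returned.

normal, fail, other, gold, normal, other, other, normal, other, other, other, other, other, major

job_id=4: queue='long' → inner[mem_gb < 247] → normal
job_id=5: queue='debug' → inner[runtime_s < 1197] → fail
job_id=6: queue='gpu' → outer ELSE → other
job_id=7: queue='debug' → inner[runtime_s < 3125] → gold
job_id=8: queue='long' → inner[mem_gb < 247] → normal
job_id=9: queue='gpu' → outer ELSE → other
job_id=10: queue='gpu' → outer ELSE → other
job_id=11: queue='long' → inner[mem_gb < 247] → normal
job_id=12: queue='gpu' → outer ELSE → other
job_id=13: queue='short' → outer ELSE → other
job_id=14: queue='short' → outer ELSE → other
job_id=15: queue='short' → outer ELSE → other
job_id=16: queue='batch' → outer ELSE → other
job_id=17: queue='long' → inner[mem_gb < 61] → major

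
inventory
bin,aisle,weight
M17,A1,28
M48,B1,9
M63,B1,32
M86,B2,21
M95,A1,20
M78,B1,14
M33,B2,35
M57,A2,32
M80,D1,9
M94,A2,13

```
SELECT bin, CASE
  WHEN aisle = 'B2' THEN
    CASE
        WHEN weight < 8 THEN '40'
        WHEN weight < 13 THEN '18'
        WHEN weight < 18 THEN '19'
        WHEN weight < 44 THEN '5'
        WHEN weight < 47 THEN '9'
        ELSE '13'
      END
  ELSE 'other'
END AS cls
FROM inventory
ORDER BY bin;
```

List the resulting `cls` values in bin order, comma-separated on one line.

bin=M17: aisle='A1' → outer ELSE → other
bin=M33: aisle='B2' → inner[weight < 44] → 5
bin=M48: aisle='B1' → outer ELSE → other
bin=M57: aisle='A2' → outer ELSE → other
bin=M63: aisle='B1' → outer ELSE → other
bin=M78: aisle='B1' → outer ELSE → other
bin=M80: aisle='D1' → outer ELSE → other
bin=M86: aisle='B2' → inner[weight < 44] → 5
bin=M94: aisle='A2' → outer ELSE → other
bin=M95: aisle='A1' → outer ELSE → other

other, 5, other, other, other, other, other, 5, other, other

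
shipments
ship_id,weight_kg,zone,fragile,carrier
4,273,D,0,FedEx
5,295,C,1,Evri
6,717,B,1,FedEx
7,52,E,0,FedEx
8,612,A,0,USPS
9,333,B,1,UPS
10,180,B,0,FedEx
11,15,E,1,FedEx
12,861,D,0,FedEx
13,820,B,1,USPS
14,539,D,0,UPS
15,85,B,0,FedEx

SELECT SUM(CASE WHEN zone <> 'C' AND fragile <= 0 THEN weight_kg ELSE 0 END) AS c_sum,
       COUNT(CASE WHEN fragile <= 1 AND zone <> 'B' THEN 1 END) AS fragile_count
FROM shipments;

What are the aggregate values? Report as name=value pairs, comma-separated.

c_sum=2602, fragile_count=7

[c_sum: zone <> 'C' AND fragile <= 0]
ship_id=4: ✓ → 273
ship_id=5: ✗
ship_id=6: ✗
ship_id=7: ✓ → 52
ship_id=8: ✓ → 612
ship_id=9: ✗
ship_id=10: ✓ → 180
ship_id=11: ✗
ship_id=12: ✓ → 861
ship_id=13: ✗
ship_id=14: ✓ → 539
ship_id=15: ✓ → 85
c_sum = 273 + 52 + 612 + 180 + 861 + 539 + 85 = 2602
—
[fragile_count: fragile <= 1 AND zone <> 'B']
ship_id=4: ✓ → 1
ship_id=5: ✓ → 1
ship_id=6: ✗
ship_id=7: ✓ → 1
ship_id=8: ✓ → 1
ship_id=9: ✗
ship_id=10: ✗
ship_id=11: ✓ → 1
ship_id=12: ✓ → 1
ship_id=13: ✗
ship_id=14: ✓ → 1
ship_id=15: ✗
fragile_count = COUNT(1, 1, 1, 1, 1, 1, 1) = 7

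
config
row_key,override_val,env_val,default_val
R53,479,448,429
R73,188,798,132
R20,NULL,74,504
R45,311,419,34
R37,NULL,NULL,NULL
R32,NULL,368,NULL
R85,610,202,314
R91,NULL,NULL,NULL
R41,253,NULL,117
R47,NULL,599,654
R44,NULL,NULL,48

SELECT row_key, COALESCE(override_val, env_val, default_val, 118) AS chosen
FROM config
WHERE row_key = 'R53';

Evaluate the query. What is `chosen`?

row_key = R53: override_val=479, env_val=448, default_val=429.
override_val=479 → 479

479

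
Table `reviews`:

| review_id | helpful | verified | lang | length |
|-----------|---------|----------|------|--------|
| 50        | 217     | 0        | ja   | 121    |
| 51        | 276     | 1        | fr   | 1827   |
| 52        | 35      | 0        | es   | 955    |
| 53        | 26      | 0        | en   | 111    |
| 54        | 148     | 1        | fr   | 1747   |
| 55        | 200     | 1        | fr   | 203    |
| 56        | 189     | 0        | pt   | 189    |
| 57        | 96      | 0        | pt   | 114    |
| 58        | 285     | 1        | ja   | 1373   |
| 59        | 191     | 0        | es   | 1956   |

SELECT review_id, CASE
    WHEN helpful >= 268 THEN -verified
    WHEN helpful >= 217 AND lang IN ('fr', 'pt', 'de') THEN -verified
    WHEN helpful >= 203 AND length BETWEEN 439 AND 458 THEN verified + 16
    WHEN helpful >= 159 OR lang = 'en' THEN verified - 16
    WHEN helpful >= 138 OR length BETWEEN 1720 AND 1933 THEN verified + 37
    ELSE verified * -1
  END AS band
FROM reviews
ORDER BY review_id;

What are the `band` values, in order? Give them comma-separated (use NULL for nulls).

-16, -1, 0, -16, 38, -15, -16, 0, -1, -16

review_id=50: helpful >= 159 OR lang = 'en' → -16
review_id=51: helpful >= 268 → -1
review_id=52: ELSE → 0
review_id=53: helpful >= 159 OR lang = 'en' → -16
review_id=54: helpful >= 138 OR length BETWEEN 1720 AND 1933 → 38
review_id=55: helpful >= 159 OR lang = 'en' → -15
review_id=56: helpful >= 159 OR lang = 'en' → -16
review_id=57: ELSE → 0
review_id=58: helpful >= 268 → -1
review_id=59: helpful >= 159 OR lang = 'en' → -16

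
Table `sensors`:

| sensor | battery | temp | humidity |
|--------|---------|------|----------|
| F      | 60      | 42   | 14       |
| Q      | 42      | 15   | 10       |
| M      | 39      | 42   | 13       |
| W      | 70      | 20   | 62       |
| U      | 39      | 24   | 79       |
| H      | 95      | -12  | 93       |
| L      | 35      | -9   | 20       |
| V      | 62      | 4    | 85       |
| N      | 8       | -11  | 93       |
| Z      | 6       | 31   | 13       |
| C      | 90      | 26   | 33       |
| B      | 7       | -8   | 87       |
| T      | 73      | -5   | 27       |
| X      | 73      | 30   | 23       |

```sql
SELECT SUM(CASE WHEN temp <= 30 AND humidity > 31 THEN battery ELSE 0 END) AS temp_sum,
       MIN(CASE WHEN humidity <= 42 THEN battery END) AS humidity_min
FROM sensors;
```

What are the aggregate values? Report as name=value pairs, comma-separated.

[temp_sum: temp <= 30 AND humidity > 31]
sensor=F: ✗
sensor=Q: ✗
sensor=M: ✗
sensor=W: ✓ → 70
sensor=U: ✓ → 39
sensor=H: ✓ → 95
sensor=L: ✗
sensor=V: ✓ → 62
sensor=N: ✓ → 8
sensor=Z: ✗
sensor=C: ✓ → 90
sensor=B: ✓ → 7
sensor=T: ✗
sensor=X: ✗
temp_sum = 70 + 39 + 95 + 62 + 8 + 90 + 7 = 371
—
[humidity_min: humidity <= 42]
sensor=F: ✓ → 60
sensor=Q: ✓ → 42
sensor=M: ✓ → 39
sensor=W: ✗
sensor=U: ✗
sensor=H: ✗
sensor=L: ✓ → 35
sensor=V: ✗
sensor=N: ✗
sensor=Z: ✓ → 6
sensor=C: ✓ → 90
sensor=B: ✗
sensor=T: ✓ → 73
sensor=X: ✓ → 73
humidity_min = MIN(60, 42, 39, 35, 6, 90, 73, 73) = 6

temp_sum=371, humidity_min=6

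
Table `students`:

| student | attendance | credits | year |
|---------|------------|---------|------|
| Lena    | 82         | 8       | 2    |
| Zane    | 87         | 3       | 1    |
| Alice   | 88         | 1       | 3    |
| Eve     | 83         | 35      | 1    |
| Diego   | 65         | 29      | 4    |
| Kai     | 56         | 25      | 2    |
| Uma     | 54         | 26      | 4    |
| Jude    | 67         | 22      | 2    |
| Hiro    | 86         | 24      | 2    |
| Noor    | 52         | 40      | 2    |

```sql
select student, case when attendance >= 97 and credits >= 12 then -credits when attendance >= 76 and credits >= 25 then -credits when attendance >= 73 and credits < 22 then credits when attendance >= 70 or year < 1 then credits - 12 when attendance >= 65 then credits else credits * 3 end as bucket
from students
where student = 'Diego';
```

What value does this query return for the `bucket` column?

29

student = Diego: attendance=65, credits=29, year=4.
attendance >= 97 and credits >= 12 → false
attendance >= 76 and credits >= 25 → false
attendance >= 73 and credits < 22 → false
attendance >= 70 or year < 1 → false
attendance >= 65 → true → 29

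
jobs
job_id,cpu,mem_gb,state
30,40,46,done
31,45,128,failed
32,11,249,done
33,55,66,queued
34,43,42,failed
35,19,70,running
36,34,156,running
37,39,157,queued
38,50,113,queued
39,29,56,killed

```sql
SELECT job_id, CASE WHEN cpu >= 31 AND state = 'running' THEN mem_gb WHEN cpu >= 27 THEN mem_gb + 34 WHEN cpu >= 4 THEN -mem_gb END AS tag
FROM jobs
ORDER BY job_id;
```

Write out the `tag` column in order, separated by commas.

job_id=30: cpu >= 27 → 80
job_id=31: cpu >= 27 → 162
job_id=32: cpu >= 4 → -249
job_id=33: cpu >= 27 → 100
job_id=34: cpu >= 27 → 76
job_id=35: cpu >= 4 → -70
job_id=36: cpu >= 31 AND state = 'running' → 156
job_id=37: cpu >= 27 → 191
job_id=38: cpu >= 27 → 147
job_id=39: cpu >= 27 → 90

80, 162, -249, 100, 76, -70, 156, 191, 147, 90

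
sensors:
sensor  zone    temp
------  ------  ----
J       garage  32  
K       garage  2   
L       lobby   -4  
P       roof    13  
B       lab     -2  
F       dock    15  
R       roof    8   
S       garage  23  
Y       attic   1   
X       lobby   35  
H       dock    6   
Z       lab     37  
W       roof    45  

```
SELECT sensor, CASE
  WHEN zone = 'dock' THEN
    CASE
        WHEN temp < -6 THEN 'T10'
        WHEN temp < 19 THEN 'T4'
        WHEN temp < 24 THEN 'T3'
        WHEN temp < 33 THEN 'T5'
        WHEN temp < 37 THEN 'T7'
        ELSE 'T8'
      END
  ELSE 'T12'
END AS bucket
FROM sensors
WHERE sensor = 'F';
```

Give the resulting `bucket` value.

sensor = F: zone=dock, temp=15.
zone='dock' → inner[temp < 19] → T4

T4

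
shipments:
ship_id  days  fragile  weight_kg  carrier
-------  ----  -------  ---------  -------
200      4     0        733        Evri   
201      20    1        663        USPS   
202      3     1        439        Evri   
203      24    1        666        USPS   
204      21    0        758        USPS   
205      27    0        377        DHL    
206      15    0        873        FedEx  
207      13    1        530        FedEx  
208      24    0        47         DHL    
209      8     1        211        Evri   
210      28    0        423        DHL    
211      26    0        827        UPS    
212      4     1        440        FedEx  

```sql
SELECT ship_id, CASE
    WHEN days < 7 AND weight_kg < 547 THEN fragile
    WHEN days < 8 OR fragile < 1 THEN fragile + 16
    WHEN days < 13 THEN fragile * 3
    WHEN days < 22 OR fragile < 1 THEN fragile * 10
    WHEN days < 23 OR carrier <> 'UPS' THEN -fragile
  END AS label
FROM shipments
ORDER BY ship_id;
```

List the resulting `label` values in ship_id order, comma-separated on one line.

16, 10, 1, -1, 16, 16, 16, 10, 16, 3, 16, 16, 1

ship_id=200: days < 8 OR fragile < 1 → 16
ship_id=201: days < 22 OR fragile < 1 → 10
ship_id=202: days < 7 AND weight_kg < 547 → 1
ship_id=203: days < 23 OR carrier <> 'UPS' → -1
ship_id=204: days < 8 OR fragile < 1 → 16
ship_id=205: days < 8 OR fragile < 1 → 16
ship_id=206: days < 8 OR fragile < 1 → 16
ship_id=207: days < 22 OR fragile < 1 → 10
ship_id=208: days < 8 OR fragile < 1 → 16
ship_id=209: days < 13 → 3
ship_id=210: days < 8 OR fragile < 1 → 16
ship_id=211: days < 8 OR fragile < 1 → 16
ship_id=212: days < 7 AND weight_kg < 547 → 1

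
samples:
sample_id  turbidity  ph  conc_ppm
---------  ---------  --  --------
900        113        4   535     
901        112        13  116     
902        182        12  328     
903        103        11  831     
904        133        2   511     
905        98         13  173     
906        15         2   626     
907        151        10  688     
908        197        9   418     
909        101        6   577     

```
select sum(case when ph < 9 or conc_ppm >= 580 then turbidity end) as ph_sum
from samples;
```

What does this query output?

616

sample_id=900: ✓ → 113
sample_id=901: ✗
sample_id=902: ✗
sample_id=903: ✓ → 103
sample_id=904: ✓ → 133
sample_id=905: ✗
sample_id=906: ✓ → 15
sample_id=907: ✓ → 151
sample_id=908: ✗
sample_id=909: ✓ → 101
ph_sum = 113 + 103 + 133 + 15 + 151 + 101 = 616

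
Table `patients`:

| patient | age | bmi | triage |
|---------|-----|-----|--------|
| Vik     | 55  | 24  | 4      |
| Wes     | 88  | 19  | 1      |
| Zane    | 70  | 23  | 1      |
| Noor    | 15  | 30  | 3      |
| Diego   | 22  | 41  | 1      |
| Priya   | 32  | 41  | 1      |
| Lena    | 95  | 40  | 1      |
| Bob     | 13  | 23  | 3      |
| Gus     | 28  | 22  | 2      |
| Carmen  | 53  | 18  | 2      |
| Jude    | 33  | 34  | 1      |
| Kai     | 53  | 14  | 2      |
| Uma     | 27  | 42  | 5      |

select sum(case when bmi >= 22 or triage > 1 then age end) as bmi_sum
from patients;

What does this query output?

patient=Vik: ✓ → 55
patient=Wes: ✗
patient=Zane: ✓ → 70
patient=Noor: ✓ → 15
patient=Diego: ✓ → 22
patient=Priya: ✓ → 32
patient=Lena: ✓ → 95
patient=Bob: ✓ → 13
patient=Gus: ✓ → 28
patient=Carmen: ✓ → 53
patient=Jude: ✓ → 33
patient=Kai: ✓ → 53
patient=Uma: ✓ → 27
bmi_sum = 55 + 70 + 15 + 22 + 32 + 95 + 13 + 28 + 53 + 33 + 53 + 27 = 496

496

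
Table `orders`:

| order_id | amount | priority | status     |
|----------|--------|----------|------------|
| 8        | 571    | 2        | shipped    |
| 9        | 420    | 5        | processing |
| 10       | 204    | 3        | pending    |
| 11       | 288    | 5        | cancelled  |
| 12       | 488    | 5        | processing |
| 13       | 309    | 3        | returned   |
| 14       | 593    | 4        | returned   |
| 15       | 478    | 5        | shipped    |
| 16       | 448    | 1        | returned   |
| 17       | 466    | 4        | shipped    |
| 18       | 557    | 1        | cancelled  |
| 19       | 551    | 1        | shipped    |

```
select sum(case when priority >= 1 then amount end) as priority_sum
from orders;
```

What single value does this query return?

5373

order_id=8: ✓ → 571
order_id=9: ✓ → 420
order_id=10: ✓ → 204
order_id=11: ✓ → 288
order_id=12: ✓ → 488
order_id=13: ✓ → 309
order_id=14: ✓ → 593
order_id=15: ✓ → 478
order_id=16: ✓ → 448
order_id=17: ✓ → 466
order_id=18: ✓ → 557
order_id=19: ✓ → 551
priority_sum = 571 + 420 + 204 + 288 + 488 + 309 + 593 + 478 + 448 + 466 + 557 + 551 = 5373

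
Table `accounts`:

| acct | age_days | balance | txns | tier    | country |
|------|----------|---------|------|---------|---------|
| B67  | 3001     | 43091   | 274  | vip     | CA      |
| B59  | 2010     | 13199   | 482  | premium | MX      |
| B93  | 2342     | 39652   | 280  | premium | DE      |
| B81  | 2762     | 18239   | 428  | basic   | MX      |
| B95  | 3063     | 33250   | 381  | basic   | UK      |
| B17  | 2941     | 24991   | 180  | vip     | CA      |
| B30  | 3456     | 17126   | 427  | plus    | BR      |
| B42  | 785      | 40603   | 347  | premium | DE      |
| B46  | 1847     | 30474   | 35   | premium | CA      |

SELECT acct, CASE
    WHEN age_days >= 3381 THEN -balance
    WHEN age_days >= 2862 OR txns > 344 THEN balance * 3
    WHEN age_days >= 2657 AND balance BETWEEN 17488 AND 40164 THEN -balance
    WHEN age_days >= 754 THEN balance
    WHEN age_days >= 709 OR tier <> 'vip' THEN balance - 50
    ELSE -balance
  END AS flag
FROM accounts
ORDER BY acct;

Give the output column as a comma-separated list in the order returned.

acct=B17: age_days >= 2862 OR txns > 344 → 74973
acct=B30: age_days >= 3381 → -17126
acct=B42: age_days >= 2862 OR txns > 344 → 121809
acct=B46: age_days >= 754 → 30474
acct=B59: age_days >= 2862 OR txns > 344 → 39597
acct=B67: age_days >= 2862 OR txns > 344 → 129273
acct=B81: age_days >= 2862 OR txns > 344 → 54717
acct=B93: age_days >= 754 → 39652
acct=B95: age_days >= 2862 OR txns > 344 → 99750

74973, -17126, 121809, 30474, 39597, 129273, 54717, 39652, 99750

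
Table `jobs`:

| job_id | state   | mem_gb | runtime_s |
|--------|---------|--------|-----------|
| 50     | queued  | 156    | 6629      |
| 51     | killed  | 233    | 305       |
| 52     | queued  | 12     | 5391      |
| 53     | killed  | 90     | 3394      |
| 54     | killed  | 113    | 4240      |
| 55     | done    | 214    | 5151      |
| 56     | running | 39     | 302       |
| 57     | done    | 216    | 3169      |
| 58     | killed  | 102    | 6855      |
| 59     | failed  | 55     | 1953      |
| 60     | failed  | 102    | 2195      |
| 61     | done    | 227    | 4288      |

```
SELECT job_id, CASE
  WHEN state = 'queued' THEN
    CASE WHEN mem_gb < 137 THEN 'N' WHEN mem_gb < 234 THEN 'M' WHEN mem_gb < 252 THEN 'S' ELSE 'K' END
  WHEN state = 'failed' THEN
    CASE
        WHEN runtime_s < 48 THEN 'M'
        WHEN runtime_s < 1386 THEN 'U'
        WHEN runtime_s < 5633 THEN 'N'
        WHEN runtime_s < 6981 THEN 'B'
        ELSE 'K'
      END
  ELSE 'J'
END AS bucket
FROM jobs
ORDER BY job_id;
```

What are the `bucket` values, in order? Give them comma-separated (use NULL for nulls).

M, J, N, J, J, J, J, J, J, N, N, J

job_id=50: state='queued' → inner[mem_gb < 234] → M
job_id=51: state='killed' → outer ELSE → J
job_id=52: state='queued' → inner[mem_gb < 137] → N
job_id=53: state='killed' → outer ELSE → J
job_id=54: state='killed' → outer ELSE → J
job_id=55: state='done' → outer ELSE → J
job_id=56: state='running' → outer ELSE → J
job_id=57: state='done' → outer ELSE → J
job_id=58: state='killed' → outer ELSE → J
job_id=59: state='failed' → inner[runtime_s < 5633] → N
job_id=60: state='failed' → inner[runtime_s < 5633] → N
job_id=61: state='done' → outer ELSE → J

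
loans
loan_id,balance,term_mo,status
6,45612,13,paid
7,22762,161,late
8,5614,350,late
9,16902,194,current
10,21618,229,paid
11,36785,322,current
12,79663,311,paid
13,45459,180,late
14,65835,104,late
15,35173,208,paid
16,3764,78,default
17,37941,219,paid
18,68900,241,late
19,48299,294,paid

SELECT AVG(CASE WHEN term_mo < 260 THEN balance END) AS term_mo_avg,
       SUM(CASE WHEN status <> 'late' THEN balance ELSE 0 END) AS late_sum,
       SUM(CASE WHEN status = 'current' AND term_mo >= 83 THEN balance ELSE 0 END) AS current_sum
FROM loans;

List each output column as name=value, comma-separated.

term_mo_avg=36396.6, late_sum=325757, current_sum=53687

[term_mo_avg: term_mo < 260]
loan_id=6: ✓ → 45612
loan_id=7: ✓ → 22762
loan_id=8: ✗
loan_id=9: ✓ → 16902
loan_id=10: ✓ → 21618
loan_id=11: ✗
loan_id=12: ✗
loan_id=13: ✓ → 45459
loan_id=14: ✓ → 65835
loan_id=15: ✓ → 35173
loan_id=16: ✓ → 3764
loan_id=17: ✓ → 37941
loan_id=18: ✓ → 68900
loan_id=19: ✗
term_mo_avg = (45612 + 22762 + 16902 + 21618 + 45459 + 65835 + 35173 + 3764 + 37941 + 68900) / 10 = 36396.6
—
[late_sum: status <> 'late']
loan_id=6: ✓ → 45612
loan_id=7: ✗
loan_id=8: ✗
loan_id=9: ✓ → 16902
loan_id=10: ✓ → 21618
loan_id=11: ✓ → 36785
loan_id=12: ✓ → 79663
loan_id=13: ✗
loan_id=14: ✗
loan_id=15: ✓ → 35173
loan_id=16: ✓ → 3764
loan_id=17: ✓ → 37941
loan_id=18: ✗
loan_id=19: ✓ → 48299
late_sum = 45612 + 16902 + 21618 + 36785 + 79663 + 35173 + 3764 + 37941 + 48299 = 325757
—
[current_sum: status = 'current' AND term_mo >= 83]
loan_id=6: ✗
loan_id=7: ✗
loan_id=8: ✗
loan_id=9: ✓ → 16902
loan_id=10: ✗
loan_id=11: ✓ → 36785
loan_id=12: ✗
loan_id=13: ✗
loan_id=14: ✗
loan_id=15: ✗
loan_id=16: ✗
loan_id=17: ✗
loan_id=18: ✗
loan_id=19: ✗
current_sum = 16902 + 36785 = 53687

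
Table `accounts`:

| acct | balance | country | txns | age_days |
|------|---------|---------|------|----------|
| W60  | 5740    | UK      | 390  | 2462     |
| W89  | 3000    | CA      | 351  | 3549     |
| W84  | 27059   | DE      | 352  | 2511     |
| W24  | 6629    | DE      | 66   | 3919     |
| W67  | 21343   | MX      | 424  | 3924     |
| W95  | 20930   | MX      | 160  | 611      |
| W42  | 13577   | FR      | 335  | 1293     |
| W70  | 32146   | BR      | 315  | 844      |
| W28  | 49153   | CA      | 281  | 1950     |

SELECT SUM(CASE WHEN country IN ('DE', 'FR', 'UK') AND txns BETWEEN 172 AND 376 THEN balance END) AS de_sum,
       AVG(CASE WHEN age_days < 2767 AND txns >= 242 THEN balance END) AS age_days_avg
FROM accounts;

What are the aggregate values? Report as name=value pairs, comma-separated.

[de_sum: country IN ('DE', 'FR', 'UK') AND txns BETWEEN 172 AND 376]
acct=W60: ✗
acct=W89: ✗
acct=W84: ✓ → 27059
acct=W24: ✗
acct=W67: ✗
acct=W95: ✗
acct=W42: ✓ → 13577
acct=W70: ✗
acct=W28: ✗
de_sum = 27059 + 13577 = 40636
—
[age_days_avg: age_days < 2767 AND txns >= 242]
acct=W60: ✓ → 5740
acct=W89: ✗
acct=W84: ✓ → 27059
acct=W24: ✗
acct=W67: ✗
acct=W95: ✗
acct=W42: ✓ → 13577
acct=W70: ✓ → 32146
acct=W28: ✓ → 49153
age_days_avg = (5740 + 27059 + 13577 + 32146 + 49153) / 5 = 25535

de_sum=40636, age_days_avg=25535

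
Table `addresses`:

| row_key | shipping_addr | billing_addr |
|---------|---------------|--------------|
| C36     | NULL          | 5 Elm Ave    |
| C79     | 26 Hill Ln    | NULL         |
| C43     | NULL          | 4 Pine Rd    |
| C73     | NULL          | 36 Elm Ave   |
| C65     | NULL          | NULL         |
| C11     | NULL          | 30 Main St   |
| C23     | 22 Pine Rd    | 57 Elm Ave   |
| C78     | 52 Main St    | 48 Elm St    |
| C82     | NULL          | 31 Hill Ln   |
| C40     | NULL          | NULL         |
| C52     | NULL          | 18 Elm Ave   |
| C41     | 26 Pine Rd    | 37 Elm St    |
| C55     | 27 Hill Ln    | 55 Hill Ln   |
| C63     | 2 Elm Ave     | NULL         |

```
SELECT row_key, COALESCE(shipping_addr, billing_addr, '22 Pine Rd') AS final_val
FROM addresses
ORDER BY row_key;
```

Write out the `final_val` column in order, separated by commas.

30 Main St, 22 Pine Rd, 5 Elm Ave, 22 Pine Rd, 26 Pine Rd, 4 Pine Rd, 18 Elm Ave, 27 Hill Ln, 2 Elm Ave, 22 Pine Rd, 36 Elm Ave, 52 Main St, 26 Hill Ln, 31 Hill Ln

row_key=C11: shipping_addr=NULL, billing_addr=30 Main St → 30 Main St
row_key=C23: shipping_addr=22 Pine Rd → 22 Pine Rd
row_key=C36: shipping_addr=NULL, billing_addr=5 Elm Ave → 5 Elm Ave
row_key=C40: shipping_addr=NULL, billing_addr=NULL, → literal 22 Pine Rd → 22 Pine Rd
row_key=C41: shipping_addr=26 Pine Rd → 26 Pine Rd
row_key=C43: shipping_addr=NULL, billing_addr=4 Pine Rd → 4 Pine Rd
row_key=C52: shipping_addr=NULL, billing_addr=18 Elm Ave → 18 Elm Ave
row_key=C55: shipping_addr=27 Hill Ln → 27 Hill Ln
row_key=C63: shipping_addr=2 Elm Ave → 2 Elm Ave
row_key=C65: shipping_addr=NULL, billing_addr=NULL, → literal 22 Pine Rd → 22 Pine Rd
row_key=C73: shipping_addr=NULL, billing_addr=36 Elm Ave → 36 Elm Ave
row_key=C78: shipping_addr=52 Main St → 52 Main St
row_key=C79: shipping_addr=26 Hill Ln → 26 Hill Ln
row_key=C82: shipping_addr=NULL, billing_addr=31 Hill Ln → 31 Hill Ln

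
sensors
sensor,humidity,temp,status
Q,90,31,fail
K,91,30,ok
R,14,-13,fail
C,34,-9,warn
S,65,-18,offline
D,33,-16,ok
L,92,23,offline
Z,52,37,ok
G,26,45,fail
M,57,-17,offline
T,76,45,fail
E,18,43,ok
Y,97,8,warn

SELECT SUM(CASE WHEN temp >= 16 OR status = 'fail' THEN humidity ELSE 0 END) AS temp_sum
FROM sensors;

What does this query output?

sensor=Q: ✓ → 90
sensor=K: ✓ → 91
sensor=R: ✓ → 14
sensor=C: ✗
sensor=S: ✗
sensor=D: ✗
sensor=L: ✓ → 92
sensor=Z: ✓ → 52
sensor=G: ✓ → 26
sensor=M: ✗
sensor=T: ✓ → 76
sensor=E: ✓ → 18
sensor=Y: ✗
temp_sum = 90 + 91 + 14 + 92 + 52 + 26 + 76 + 18 = 459

459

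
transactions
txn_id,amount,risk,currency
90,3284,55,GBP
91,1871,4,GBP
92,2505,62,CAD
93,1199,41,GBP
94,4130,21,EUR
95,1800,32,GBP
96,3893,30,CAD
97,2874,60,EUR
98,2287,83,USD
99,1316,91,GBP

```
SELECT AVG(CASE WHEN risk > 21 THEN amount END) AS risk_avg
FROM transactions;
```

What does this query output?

2394.75

txn_id=90: ✓ → 3284
txn_id=91: ✗
txn_id=92: ✓ → 2505
txn_id=93: ✓ → 1199
txn_id=94: ✗
txn_id=95: ✓ → 1800
txn_id=96: ✓ → 3893
txn_id=97: ✓ → 2874
txn_id=98: ✓ → 2287
txn_id=99: ✓ → 1316
risk_avg = (3284 + 2505 + 1199 + 1800 + 3893 + 2874 + 2287 + 1316) / 8 = 2394.75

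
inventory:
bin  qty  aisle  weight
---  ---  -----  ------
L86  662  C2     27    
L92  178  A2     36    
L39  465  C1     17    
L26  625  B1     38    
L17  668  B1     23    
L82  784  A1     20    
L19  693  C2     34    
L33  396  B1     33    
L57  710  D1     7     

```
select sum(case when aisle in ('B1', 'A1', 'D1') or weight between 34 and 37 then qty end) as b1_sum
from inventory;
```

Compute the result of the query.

4054

bin=L86: ✗
bin=L92: ✓ → 178
bin=L39: ✗
bin=L26: ✓ → 625
bin=L17: ✓ → 668
bin=L82: ✓ → 784
bin=L19: ✓ → 693
bin=L33: ✓ → 396
bin=L57: ✓ → 710
b1_sum = 178 + 625 + 668 + 784 + 693 + 396 + 710 = 4054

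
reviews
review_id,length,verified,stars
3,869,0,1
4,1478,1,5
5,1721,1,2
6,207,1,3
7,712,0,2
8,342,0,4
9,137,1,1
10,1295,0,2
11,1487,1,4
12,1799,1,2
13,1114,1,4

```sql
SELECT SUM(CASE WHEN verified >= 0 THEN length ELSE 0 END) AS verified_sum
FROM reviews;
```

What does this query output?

11161

review_id=3: ✓ → 869
review_id=4: ✓ → 1478
review_id=5: ✓ → 1721
review_id=6: ✓ → 207
review_id=7: ✓ → 712
review_id=8: ✓ → 342
review_id=9: ✓ → 137
review_id=10: ✓ → 1295
review_id=11: ✓ → 1487
review_id=12: ✓ → 1799
review_id=13: ✓ → 1114
verified_sum = 869 + 1478 + 1721 + 207 + 712 + 342 + 137 + 1295 + 1487 + 1799 + 1114 = 11161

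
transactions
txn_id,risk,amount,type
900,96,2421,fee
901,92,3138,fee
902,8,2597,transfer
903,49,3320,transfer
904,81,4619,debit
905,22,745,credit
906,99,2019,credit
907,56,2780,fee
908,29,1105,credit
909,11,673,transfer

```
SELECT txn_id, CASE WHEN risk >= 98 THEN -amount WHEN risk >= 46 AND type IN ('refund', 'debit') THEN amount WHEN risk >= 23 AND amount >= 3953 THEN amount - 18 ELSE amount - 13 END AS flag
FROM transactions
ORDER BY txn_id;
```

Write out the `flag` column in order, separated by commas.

txn_id=900: ELSE → 2408
txn_id=901: ELSE → 3125
txn_id=902: ELSE → 2584
txn_id=903: ELSE → 3307
txn_id=904: risk >= 46 AND type IN ('refund', 'debit') → 4619
txn_id=905: ELSE → 732
txn_id=906: risk >= 98 → -2019
txn_id=907: ELSE → 2767
txn_id=908: ELSE → 1092
txn_id=909: ELSE → 660

2408, 3125, 2584, 3307, 4619, 732, -2019, 2767, 1092, 660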